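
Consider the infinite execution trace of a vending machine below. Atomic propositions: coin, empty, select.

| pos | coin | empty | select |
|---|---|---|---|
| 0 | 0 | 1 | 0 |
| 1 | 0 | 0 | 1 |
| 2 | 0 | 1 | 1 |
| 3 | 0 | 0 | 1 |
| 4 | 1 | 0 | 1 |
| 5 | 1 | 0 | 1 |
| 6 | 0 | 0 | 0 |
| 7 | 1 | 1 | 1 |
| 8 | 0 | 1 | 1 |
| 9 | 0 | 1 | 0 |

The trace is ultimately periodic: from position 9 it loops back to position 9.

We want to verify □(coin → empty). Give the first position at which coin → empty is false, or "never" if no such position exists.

Check coin → empty at each position in order: 0 ✓, 1 ✓, 2 ✓, 3 ✓.
At position 4 the labels are {coin, select}, so coin → empty is false there. This is the first violation.

4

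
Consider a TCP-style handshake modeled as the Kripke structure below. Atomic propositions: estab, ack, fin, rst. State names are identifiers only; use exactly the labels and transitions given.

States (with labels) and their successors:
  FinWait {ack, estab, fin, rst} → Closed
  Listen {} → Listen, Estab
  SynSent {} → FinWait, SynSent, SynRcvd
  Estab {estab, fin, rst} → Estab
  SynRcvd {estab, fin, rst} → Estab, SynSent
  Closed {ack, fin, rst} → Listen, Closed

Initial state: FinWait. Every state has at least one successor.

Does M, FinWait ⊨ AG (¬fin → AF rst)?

States satisfying ¬fin → AF rst: {FinWait, Estab, SynRcvd, Closed}.
States satisfying AG (¬fin → AF rst): {Estab}.
Listen is reachable from FinWait and violates ¬fin → AF rst, so AG fails at FinWait.
FinWait ∉ Sat(AG (¬fin → AF rst)).

No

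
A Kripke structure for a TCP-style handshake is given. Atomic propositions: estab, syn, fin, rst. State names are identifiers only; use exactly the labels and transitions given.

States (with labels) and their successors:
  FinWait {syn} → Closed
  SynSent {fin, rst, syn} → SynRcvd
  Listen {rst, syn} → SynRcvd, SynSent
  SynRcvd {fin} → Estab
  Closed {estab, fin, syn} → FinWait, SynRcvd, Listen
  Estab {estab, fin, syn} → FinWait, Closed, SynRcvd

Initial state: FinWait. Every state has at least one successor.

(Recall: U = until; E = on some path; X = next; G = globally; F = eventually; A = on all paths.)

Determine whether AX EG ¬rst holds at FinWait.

Yes

States satisfying EG ¬rst: {FinWait, SynRcvd, Closed, Estab}.
States satisfying AX EG ¬rst: {FinWait, SynSent, SynRcvd, Estab}.
FinWait ∈ Sat(AX EG ¬rst).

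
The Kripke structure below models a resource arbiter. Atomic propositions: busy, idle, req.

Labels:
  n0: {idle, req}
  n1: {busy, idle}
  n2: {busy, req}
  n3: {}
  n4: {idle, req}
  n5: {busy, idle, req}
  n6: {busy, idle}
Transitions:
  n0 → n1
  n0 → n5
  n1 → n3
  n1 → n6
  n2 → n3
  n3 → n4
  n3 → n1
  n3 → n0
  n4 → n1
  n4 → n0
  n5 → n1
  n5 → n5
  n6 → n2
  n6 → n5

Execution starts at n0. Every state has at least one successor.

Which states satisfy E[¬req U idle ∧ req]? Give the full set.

{n0, n1, n3, n4, n5, n6}

States satisfying ¬req: {n1, n3, n6}.
States satisfying idle ∧ req: {n0, n4, n5}.
States satisfying E[¬req U idle ∧ req]: {n0, n1, n3, n4, n5, n6}.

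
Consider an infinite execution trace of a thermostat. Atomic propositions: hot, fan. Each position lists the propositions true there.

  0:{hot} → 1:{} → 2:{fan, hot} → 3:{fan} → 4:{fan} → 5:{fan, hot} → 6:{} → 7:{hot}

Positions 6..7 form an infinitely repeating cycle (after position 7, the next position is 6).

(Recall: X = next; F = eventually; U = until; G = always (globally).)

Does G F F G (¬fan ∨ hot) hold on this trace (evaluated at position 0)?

F F G (¬fan ∨ hot) holds at every position 0..7, and those are all positions ever visited, so G F F G (¬fan ∨ hot) holds.

Satisfied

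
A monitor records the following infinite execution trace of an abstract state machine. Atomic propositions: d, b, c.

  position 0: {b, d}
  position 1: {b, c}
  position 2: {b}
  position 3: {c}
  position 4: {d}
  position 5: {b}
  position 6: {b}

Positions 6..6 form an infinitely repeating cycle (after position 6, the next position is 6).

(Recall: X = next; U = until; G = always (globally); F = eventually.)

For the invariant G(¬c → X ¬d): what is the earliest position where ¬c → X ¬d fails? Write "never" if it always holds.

¬c → X ¬d holds at every position 0..6, and those are all the positions the trace ever visits, so the invariant G(¬c → X ¬d) is never violated.

never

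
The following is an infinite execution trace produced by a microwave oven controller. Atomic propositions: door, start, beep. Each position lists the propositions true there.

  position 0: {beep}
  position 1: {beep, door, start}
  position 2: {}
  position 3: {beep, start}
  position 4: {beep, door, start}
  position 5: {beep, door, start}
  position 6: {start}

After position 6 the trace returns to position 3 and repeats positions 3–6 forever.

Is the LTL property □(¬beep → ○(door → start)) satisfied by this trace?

¬beep → ○(door → start) holds at every position 0..6, and those are all positions ever visited, so □(¬beep → ○(door → start)) holds.
Positions where ¬beep holds: 2, 6.
Check ○(door → start) at each: 2→ok, 6→ok.

Yes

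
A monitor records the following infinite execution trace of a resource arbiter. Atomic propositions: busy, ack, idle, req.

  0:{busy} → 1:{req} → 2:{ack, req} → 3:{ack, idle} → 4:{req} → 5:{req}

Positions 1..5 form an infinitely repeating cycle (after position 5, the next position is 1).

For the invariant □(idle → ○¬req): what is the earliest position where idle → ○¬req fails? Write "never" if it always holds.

3

Check idle → ○¬req at each position in order: 0 ✓, 1 ✓, 2 ✓.
At position 3 the labels are {ack, idle} and the next position 4 has {req}, so idle → ○¬req is false there. This is the first violation.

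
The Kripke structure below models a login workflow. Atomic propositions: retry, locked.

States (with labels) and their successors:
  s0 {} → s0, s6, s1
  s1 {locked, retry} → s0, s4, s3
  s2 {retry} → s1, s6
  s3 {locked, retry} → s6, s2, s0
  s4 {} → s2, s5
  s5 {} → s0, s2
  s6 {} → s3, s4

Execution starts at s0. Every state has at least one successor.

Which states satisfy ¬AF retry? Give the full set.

{s0, s4, s5, s6}

States satisfying retry: {s1, s2, s3}.
States satisfying AF retry: {s1, s2, s3}.
States satisfying ¬AF retry: {s0, s4, s5, s6}.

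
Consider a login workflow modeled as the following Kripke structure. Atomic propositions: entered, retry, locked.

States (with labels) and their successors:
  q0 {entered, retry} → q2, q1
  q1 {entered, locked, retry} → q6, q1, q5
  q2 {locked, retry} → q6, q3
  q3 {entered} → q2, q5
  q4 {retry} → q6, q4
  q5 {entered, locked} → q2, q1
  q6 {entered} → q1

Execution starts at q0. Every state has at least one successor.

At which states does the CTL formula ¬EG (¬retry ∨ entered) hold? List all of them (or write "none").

{q2, q4}

States satisfying ¬retry ∨ entered: {q0, q1, q3, q5, q6}.
States satisfying EG (¬retry ∨ entered): {q0, q1, q3, q5, q6}.
States satisfying ¬EG (¬retry ∨ entered): {q2, q4}.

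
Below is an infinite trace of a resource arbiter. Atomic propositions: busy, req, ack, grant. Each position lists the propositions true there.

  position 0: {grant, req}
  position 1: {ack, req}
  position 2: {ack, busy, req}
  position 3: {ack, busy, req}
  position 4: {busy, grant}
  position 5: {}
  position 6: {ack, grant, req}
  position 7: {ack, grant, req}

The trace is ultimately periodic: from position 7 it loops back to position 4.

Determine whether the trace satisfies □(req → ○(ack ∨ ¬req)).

req → ○(ack ∨ ¬req) holds at every position 0..7, and those are all positions ever visited, so □(req → ○(ack ∨ ¬req)) holds.
Positions where req holds: 0, 1, 2, 3, 6, 7.
Check ○(ack ∨ ¬req) at each: 0→ok, 1→ok, 2→ok, 3→ok, 6→ok, 7→ok.

Holds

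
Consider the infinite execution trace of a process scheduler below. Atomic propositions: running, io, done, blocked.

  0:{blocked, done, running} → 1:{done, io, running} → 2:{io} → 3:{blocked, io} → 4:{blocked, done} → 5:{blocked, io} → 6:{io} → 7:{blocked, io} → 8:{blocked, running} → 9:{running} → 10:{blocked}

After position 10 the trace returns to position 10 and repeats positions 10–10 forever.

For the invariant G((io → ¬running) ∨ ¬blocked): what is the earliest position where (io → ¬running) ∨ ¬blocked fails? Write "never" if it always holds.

never

(io → ¬running) ∨ ¬blocked holds at every position 0..10, and those are all the positions the trace ever visits, so the invariant G((io → ¬running) ∨ ¬blocked) is never violated.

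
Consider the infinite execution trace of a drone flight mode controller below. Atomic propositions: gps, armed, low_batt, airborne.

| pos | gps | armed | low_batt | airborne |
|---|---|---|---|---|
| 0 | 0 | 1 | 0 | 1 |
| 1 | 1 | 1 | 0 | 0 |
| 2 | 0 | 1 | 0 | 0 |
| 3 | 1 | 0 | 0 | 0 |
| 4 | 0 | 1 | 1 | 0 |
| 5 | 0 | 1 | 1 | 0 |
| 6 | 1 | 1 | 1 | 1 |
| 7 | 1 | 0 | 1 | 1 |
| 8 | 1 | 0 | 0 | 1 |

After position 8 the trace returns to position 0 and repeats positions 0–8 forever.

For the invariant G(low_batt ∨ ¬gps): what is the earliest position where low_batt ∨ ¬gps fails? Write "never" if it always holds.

1

Check low_batt ∨ ¬gps at each position in order: 0 ✓.
At position 1 the labels are {armed, gps}, so low_batt ∨ ¬gps is false there. This is the first violation.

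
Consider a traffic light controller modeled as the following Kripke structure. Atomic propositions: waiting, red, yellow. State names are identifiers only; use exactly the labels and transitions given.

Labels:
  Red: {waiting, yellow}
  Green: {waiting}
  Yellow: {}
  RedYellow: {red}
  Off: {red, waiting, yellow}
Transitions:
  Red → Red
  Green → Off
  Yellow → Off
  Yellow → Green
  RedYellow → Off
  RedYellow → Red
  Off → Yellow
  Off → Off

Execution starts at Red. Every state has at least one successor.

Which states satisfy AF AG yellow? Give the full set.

States satisfying AG yellow: {Red}.
States satisfying AF AG yellow: {Red}.

{Red}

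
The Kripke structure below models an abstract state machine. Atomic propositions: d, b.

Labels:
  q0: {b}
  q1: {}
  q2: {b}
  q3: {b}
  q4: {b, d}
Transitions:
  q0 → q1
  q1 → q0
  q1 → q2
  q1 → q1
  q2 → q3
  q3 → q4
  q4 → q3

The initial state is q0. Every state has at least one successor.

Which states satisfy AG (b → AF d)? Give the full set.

States satisfying b → AF d: {q1, q2, q3, q4}.
States satisfying AG (b → AF d): {q2, q3, q4}.

{q2, q3, q4}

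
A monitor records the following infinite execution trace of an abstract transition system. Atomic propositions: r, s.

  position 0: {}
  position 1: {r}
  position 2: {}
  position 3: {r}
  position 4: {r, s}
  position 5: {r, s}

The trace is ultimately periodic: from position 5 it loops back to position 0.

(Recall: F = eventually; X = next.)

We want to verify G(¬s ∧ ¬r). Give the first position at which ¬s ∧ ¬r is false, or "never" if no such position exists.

Check ¬s ∧ ¬r at each position in order: 0 ✓.
At position 1 the labels are {r}, so ¬s ∧ ¬r is false there. This is the first violation.

1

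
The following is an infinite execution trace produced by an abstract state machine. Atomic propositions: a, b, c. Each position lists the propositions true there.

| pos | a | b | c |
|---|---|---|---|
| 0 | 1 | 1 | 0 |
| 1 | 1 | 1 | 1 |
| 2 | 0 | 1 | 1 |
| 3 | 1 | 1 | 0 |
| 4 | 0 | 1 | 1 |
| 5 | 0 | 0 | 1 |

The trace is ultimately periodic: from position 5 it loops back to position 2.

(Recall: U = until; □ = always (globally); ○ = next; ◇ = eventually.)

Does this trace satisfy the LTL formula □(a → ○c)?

a → ○c holds at every position 0..5, and those are all positions ever visited, so □(a → ○c) holds.
Positions where a holds: 0, 1, 3.
Check ○c at each: 0→ok, 1→ok, 3→ok.

Satisfied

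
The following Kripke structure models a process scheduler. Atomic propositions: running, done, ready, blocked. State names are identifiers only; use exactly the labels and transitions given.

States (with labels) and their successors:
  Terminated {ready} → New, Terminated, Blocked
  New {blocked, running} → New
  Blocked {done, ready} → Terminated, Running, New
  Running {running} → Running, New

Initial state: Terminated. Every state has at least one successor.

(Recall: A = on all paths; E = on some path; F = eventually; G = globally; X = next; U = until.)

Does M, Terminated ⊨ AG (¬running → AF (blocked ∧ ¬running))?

No

States satisfying ¬running → AF (blocked ∧ ¬running): {New, Running}.
States satisfying AG (¬running → AF (blocked ∧ ¬running)): {New, Running}.
Blocked is reachable from Terminated and violates ¬running → AF (blocked ∧ ¬running), so AG fails at Terminated.
Terminated ∉ Sat(AG (¬running → AF (blocked ∧ ¬running))).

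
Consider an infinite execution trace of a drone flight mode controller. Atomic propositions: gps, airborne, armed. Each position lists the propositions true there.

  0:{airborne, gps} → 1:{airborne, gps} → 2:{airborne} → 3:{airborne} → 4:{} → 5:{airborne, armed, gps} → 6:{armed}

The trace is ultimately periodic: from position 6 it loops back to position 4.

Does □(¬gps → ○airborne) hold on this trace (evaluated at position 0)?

Does not hold

¬gps → ○airborne must hold at every position from 0 onward. It fails at position 3, so □(¬gps → ○airborne) is false.
Positions where ¬gps holds: 2, 3, 4, 6.
Check ○airborne at each: 2→ok, 3→fails, 4→ok, 6→fails.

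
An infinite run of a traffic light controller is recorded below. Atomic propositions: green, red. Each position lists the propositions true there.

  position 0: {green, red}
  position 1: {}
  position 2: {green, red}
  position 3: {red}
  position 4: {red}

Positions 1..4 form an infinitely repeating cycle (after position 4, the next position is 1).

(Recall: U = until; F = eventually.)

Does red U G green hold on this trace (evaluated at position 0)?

Walking from position 0: at position 1, G green has not yet held and red fails, so red U G green is false.

Violated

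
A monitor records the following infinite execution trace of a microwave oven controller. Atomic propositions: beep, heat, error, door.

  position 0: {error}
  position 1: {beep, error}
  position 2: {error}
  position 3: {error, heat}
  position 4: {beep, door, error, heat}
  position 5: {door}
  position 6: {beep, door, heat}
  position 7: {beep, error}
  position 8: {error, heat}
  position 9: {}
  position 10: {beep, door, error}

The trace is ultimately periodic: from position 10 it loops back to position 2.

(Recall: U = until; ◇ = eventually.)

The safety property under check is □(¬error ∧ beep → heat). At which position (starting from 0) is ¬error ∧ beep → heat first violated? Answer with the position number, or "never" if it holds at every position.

¬error ∧ beep → heat holds at every position 0..10, and those are all the positions the trace ever visits, so the invariant □(¬error ∧ beep → heat) is never violated.

never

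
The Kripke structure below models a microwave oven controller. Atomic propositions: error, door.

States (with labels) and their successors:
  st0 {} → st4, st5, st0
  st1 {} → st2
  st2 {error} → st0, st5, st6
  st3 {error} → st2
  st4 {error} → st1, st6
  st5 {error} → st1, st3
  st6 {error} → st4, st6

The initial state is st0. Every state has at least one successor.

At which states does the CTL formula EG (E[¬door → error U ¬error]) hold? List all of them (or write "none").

States satisfying E[¬door → error U ¬error]: {st0, st1, st2, st3, st4, st5, st6}.
States satisfying EG (E[¬door → error U ¬error]): {st0, st1, st2, st3, st4, st5, st6}.

{st0, st1, st2, st3, st4, st5, st6}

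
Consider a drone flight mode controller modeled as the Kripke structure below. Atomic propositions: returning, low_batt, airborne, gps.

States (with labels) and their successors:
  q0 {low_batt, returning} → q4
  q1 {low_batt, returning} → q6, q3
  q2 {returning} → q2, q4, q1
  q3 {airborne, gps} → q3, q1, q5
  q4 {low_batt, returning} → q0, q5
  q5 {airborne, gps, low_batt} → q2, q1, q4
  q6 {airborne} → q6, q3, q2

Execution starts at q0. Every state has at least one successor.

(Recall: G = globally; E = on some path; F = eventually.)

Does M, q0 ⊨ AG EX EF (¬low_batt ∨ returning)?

Satisfied

States satisfying EX EF (¬low_batt ∨ returning): {q0, q1, q2, q3, q4, q5, q6}.
States satisfying AG EX EF (¬low_batt ∨ returning): {q0, q1, q2, q3, q4, q5, q6}.
Every state reachable from q0 satisfies EX EF (¬low_batt ∨ returning).
q0 ∈ Sat(AG EX EF (¬low_batt ∨ returning)).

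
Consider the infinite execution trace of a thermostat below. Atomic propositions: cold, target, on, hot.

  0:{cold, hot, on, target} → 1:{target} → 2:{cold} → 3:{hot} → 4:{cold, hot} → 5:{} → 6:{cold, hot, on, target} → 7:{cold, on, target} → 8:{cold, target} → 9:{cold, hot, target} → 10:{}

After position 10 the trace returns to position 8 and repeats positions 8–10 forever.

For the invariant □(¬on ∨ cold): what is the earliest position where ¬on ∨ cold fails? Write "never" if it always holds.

¬on ∨ cold holds at every position 0..10, and those are all the positions the trace ever visits, so the invariant □(¬on ∨ cold) is never violated.

never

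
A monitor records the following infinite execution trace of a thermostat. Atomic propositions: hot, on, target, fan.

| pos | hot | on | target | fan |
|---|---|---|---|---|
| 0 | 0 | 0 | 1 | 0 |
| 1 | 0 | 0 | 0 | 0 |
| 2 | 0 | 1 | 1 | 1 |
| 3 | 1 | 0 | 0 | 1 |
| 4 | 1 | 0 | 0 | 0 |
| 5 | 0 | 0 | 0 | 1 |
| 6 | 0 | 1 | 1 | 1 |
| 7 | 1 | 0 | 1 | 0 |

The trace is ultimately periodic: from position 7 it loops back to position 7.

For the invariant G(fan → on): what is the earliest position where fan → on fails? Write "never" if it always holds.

Check fan → on at each position in order: 0 ✓, 1 ✓, 2 ✓.
At position 3 the labels are {fan, hot}, so fan → on is false there. This is the first violation.

3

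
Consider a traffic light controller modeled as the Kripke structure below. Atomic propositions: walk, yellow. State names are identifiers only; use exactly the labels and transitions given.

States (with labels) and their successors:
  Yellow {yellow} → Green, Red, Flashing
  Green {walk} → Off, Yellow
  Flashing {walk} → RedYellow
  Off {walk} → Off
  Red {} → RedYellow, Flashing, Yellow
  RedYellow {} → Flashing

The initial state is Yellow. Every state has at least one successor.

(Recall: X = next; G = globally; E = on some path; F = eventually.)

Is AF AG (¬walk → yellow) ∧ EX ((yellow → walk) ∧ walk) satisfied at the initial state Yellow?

States satisfying AG (¬walk → yellow): {Off}.
States satisfying AF AG (¬walk → yellow): {Off}.
States satisfying (yellow → walk) ∧ walk: {Green, Flashing, Off}.
States satisfying EX ((yellow → walk) ∧ walk): {Yellow, Green, Off, Red, RedYellow}.
States satisfying AF AG (¬walk → yellow) ∧ EX ((yellow → walk) ∧ walk): {Off}.
Yellow ∉ Sat(AF AG (¬walk → yellow) ∧ EX ((yellow → walk) ∧ walk)).

Violated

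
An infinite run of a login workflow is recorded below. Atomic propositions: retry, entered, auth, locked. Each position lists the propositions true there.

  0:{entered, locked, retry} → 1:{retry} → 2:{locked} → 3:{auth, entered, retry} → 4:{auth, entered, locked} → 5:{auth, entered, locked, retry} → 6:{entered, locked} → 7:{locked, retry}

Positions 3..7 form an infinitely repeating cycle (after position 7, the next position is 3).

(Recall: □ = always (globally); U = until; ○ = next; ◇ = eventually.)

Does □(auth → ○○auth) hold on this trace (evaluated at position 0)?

auth → ○○auth must hold at every position from 0 onward. It fails at position 4, so □(auth → ○○auth) is false.
Positions where auth holds: 3, 4, 5.
Check ○○auth at each: 3→ok, 4→fails, 5→fails.

Does not hold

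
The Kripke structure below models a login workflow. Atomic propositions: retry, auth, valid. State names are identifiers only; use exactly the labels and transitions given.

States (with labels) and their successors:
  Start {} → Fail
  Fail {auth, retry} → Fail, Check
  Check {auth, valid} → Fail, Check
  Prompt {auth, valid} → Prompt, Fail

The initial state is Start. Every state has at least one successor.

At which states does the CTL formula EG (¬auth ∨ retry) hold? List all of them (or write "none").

{Start, Fail}

States satisfying ¬auth ∨ retry: {Start, Fail}.
States satisfying EG (¬auth ∨ retry): {Start, Fail}.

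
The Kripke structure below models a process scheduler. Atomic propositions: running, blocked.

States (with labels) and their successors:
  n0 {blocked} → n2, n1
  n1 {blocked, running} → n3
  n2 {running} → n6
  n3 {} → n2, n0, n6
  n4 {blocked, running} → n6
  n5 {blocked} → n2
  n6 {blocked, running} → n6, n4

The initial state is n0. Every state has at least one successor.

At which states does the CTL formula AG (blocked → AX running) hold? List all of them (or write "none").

{n2, n4, n5, n6}

States satisfying blocked → AX running: {n0, n2, n3, n4, n5, n6}.
States satisfying AG (blocked → AX running): {n2, n4, n5, n6}.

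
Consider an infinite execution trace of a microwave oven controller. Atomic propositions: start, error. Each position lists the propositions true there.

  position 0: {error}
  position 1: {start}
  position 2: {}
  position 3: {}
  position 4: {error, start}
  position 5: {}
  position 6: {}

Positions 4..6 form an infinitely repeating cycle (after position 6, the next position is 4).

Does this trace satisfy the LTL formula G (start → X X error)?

start → X X error must hold at every position from 0 onward. It fails at position 1, so G (start → X X error) is false.
Positions where start holds: 1, 4.
Check X X error at each: 1→fails, 4→fails.

Violated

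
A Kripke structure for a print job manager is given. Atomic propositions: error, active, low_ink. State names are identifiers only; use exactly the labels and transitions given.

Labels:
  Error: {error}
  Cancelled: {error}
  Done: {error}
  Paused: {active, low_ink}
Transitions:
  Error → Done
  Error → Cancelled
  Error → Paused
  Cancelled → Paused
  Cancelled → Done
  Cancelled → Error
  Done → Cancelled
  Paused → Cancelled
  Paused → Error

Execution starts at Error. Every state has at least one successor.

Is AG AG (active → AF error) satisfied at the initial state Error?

States satisfying AG (active → AF error): {Error, Cancelled, Done, Paused}.
States satisfying AG AG (active → AF error): {Error, Cancelled, Done, Paused}.
Every state reachable from Error satisfies AG (active → AF error).
Error ∈ Sat(AG AG (active → AF error)).

Satisfied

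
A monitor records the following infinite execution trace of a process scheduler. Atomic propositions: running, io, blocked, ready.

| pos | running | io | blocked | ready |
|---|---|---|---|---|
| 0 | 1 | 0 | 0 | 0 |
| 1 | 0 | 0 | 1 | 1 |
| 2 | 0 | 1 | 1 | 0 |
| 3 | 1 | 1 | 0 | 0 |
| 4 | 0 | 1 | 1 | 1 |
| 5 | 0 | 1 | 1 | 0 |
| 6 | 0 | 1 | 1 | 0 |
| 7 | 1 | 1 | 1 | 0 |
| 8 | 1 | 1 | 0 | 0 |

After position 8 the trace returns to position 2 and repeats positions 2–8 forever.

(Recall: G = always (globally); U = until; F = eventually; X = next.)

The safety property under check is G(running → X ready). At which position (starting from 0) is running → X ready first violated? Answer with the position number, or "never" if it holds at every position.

7

Check running → X ready at each position in order: 0 ✓, 1 ✓, 2 ✓, 3 ✓, 4 ✓, 5 ✓, 6 ✓.
At position 7 the labels are {blocked, io, running} and the next position 8 has {io, running}, so running → X ready is false there. This is the first violation.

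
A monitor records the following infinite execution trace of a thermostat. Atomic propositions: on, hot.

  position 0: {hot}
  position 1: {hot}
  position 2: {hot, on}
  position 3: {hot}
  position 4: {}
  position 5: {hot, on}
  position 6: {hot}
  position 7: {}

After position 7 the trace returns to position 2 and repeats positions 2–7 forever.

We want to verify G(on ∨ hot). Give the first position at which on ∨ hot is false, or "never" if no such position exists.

4

Check on ∨ hot at each position in order: 0 ✓, 1 ✓, 2 ✓, 3 ✓.
At position 4 the labels are {}, so on ∨ hot is false there. This is the first violation.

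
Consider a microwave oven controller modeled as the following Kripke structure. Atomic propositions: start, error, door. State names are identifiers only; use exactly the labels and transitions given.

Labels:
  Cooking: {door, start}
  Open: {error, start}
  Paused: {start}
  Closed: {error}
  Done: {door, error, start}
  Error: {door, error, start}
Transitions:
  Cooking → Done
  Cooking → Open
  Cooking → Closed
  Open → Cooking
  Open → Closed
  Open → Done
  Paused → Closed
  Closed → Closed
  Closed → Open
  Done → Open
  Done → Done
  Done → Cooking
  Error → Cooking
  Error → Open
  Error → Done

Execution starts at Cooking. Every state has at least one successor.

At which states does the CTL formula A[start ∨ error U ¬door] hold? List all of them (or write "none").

{Open, Paused, Closed}

States satisfying start ∨ error: {Cooking, Open, Paused, Closed, Done, Error}.
States satisfying ¬door: {Open, Paused, Closed}.
States satisfying A[start ∨ error U ¬door]: {Open, Paused, Closed}.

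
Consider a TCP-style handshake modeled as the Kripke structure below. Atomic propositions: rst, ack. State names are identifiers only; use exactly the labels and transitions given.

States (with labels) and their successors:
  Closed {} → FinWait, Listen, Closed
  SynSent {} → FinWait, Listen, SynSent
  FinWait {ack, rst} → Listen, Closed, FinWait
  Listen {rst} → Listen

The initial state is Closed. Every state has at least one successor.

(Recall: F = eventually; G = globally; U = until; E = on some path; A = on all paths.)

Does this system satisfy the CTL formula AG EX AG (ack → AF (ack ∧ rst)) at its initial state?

States satisfying EX AG (ack → AF (ack ∧ rst)): {Closed, SynSent, FinWait, Listen}.
States satisfying AG EX AG (ack → AF (ack ∧ rst)): {Closed, SynSent, FinWait, Listen}.
Every state reachable from Closed satisfies EX AG (ack → AF (ack ∧ rst)).
Closed ∈ Sat(AG EX AG (ack → AF (ack ∧ rst))).

Satisfied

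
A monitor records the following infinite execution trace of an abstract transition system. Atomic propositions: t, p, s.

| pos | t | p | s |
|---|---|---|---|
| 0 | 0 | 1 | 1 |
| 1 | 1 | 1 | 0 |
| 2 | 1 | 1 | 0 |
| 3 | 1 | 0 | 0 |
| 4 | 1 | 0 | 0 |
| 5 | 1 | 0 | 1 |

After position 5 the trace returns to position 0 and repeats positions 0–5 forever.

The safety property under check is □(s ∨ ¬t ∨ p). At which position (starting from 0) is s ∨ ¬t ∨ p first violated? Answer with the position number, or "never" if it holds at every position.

Check s ∨ ¬t ∨ p at each position in order: 0 ✓, 1 ✓, 2 ✓.
At position 3 the labels are {t}, so s ∨ ¬t ∨ p is false there. This is the first violation.

3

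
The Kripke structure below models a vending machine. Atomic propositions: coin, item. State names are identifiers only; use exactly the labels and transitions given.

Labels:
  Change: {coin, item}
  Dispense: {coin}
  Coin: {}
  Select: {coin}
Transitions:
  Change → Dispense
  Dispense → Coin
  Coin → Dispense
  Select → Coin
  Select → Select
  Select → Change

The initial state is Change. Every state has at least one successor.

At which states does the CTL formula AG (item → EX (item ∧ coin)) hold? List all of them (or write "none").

{Dispense, Coin}

States satisfying item → EX (item ∧ coin): {Dispense, Coin, Select}.
States satisfying AG (item → EX (item ∧ coin)): {Dispense, Coin}.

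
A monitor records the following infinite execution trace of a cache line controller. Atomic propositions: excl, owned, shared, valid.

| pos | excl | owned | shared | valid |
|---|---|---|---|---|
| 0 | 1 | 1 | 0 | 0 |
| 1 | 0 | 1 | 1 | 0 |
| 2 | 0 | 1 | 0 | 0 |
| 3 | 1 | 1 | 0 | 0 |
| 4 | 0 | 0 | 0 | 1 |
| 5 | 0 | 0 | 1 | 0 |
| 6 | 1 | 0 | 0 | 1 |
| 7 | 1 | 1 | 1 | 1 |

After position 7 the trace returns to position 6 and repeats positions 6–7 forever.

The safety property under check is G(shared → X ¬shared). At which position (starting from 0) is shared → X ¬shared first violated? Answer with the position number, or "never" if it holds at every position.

never

shared → X ¬shared holds at every position 0..7, and those are all the positions the trace ever visits, so the invariant G(shared → X ¬shared) is never violated.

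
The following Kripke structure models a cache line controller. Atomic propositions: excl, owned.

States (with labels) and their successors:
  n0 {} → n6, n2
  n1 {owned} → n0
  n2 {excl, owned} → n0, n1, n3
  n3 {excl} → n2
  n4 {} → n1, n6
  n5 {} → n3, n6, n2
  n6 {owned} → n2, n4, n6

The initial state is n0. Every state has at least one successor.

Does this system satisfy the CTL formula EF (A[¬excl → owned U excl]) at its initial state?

States satisfying A[¬excl → owned U excl]: {n2, n3}.
States satisfying EF (A[¬excl → owned U excl]): {n0, n1, n2, n3, n4, n5, n6}.
Some path from n0 reaches a state where A[¬excl → owned U excl] holds.
n0 ∈ Sat(EF (A[¬excl → owned U excl])).

Holds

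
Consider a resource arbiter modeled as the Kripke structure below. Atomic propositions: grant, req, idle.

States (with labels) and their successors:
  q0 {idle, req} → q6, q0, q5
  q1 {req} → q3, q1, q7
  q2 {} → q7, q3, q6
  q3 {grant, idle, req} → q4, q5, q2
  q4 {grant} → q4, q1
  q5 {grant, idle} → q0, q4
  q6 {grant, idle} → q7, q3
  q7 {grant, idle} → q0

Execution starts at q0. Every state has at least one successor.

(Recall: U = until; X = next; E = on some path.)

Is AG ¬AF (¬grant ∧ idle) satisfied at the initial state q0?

Does not hold

States satisfying ¬AF (¬grant ∧ idle): {q1, q2, q3, q4, q5, q6}.
States satisfying AG ¬AF (¬grant ∧ idle): ∅.
q0 is reachable from q0 and violates ¬AF (¬grant ∧ idle), so AG fails at q0.
q0 ∉ Sat(AG ¬AF (¬grant ∧ idle)).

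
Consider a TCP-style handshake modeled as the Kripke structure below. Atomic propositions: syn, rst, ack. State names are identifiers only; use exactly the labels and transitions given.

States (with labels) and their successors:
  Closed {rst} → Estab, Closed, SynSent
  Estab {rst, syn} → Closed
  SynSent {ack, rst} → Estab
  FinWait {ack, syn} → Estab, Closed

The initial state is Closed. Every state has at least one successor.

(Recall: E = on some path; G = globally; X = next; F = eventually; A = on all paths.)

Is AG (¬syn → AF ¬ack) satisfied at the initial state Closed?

Holds

States satisfying ¬syn → AF ¬ack: {Closed, Estab, SynSent, FinWait}.
States satisfying AG (¬syn → AF ¬ack): {Closed, Estab, SynSent, FinWait}.
Every state reachable from Closed satisfies ¬syn → AF ¬ack.
Closed ∈ Sat(AG (¬syn → AF ¬ack)).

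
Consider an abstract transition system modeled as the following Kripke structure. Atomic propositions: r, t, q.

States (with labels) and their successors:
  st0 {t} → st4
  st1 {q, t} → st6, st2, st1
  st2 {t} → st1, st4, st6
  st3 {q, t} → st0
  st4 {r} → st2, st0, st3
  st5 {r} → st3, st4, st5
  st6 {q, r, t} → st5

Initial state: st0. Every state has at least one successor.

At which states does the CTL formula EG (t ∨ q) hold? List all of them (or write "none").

States satisfying t ∨ q: {st0, st1, st2, st3, st6}.
States satisfying EG (t ∨ q): {st1, st2}.

{st1, st2}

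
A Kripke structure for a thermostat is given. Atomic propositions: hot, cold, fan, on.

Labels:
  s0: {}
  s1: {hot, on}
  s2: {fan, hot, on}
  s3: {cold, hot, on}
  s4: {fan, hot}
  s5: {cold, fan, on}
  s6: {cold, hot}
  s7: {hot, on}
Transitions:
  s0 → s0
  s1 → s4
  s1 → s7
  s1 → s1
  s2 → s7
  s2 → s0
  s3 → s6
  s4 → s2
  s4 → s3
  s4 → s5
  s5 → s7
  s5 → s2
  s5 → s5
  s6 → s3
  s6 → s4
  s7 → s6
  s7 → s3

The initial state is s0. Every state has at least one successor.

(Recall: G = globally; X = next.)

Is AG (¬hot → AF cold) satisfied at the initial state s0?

States satisfying ¬hot → AF cold: {s1, s2, s3, s4, s5, s6, s7}.
States satisfying AG (¬hot → AF cold): ∅.
s0 is reachable from s0 and violates ¬hot → AF cold, so AG fails at s0.
s0 ∉ Sat(AG (¬hot → AF cold)).

No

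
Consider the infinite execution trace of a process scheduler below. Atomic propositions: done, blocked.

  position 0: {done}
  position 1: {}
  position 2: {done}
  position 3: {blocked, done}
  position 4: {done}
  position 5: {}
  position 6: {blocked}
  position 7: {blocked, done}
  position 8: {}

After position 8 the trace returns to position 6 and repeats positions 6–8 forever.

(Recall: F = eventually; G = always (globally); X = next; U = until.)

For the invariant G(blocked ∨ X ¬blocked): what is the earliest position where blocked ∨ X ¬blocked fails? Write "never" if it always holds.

Check blocked ∨ X ¬blocked at each position in order: 0 ✓, 1 ✓.
At position 2 the labels are {done} and the next position 3 has {blocked, done}, so blocked ∨ X ¬blocked is false there. This is the first violation.

2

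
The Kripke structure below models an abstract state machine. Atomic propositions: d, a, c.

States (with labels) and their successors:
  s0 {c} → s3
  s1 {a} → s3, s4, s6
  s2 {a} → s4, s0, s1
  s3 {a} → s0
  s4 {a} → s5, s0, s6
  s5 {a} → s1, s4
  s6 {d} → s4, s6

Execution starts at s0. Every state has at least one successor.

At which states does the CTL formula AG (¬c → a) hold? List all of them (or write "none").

{s0, s3}

States satisfying ¬c → a: {s0, s1, s2, s3, s4, s5}.
States satisfying AG (¬c → a): {s0, s3}.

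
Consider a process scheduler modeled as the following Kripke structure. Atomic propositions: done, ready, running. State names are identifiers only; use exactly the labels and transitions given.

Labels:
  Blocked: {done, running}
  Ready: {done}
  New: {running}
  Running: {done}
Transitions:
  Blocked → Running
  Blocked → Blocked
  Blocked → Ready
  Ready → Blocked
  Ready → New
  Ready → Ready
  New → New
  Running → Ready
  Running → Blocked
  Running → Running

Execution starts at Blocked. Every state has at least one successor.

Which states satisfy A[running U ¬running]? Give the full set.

States satisfying running: {Blocked, New}.
States satisfying ¬running: {Ready, Running}.
States satisfying A[running U ¬running]: {Ready, Running}.

{Ready, Running}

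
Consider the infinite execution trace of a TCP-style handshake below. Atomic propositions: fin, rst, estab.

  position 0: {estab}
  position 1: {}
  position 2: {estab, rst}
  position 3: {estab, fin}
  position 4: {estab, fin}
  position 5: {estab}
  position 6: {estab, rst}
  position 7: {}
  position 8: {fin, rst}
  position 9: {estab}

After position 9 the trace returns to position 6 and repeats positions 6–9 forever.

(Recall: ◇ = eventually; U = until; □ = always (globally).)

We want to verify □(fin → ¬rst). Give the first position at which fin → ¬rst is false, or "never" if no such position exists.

8

Check fin → ¬rst at each position in order: 0 ✓, 1 ✓, 2 ✓, 3 ✓, 4 ✓, 5 ✓, 6 ✓, 7 ✓.
At position 8 the labels are {fin, rst}, so fin → ¬rst is false there. This is the first violation.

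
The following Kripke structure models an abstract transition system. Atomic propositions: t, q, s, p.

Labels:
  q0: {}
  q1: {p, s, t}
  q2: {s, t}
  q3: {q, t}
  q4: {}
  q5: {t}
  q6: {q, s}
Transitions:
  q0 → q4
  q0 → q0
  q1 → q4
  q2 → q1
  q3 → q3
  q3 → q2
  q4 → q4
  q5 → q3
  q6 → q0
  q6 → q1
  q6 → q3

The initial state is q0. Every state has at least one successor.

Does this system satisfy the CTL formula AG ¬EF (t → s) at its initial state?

Does not hold

States satisfying ¬EF (t → s): ∅.
States satisfying AG ¬EF (t → s): ∅.
q0 is reachable from q0 and violates ¬EF (t → s), so AG fails at q0.
q0 ∉ Sat(AG ¬EF (t → s)).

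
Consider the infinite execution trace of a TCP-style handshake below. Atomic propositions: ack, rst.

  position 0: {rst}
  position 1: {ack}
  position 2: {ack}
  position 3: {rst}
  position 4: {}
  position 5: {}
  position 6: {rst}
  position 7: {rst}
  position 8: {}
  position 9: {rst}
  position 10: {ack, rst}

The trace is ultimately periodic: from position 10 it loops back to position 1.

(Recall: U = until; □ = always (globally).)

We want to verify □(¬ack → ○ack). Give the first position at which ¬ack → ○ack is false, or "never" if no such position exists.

3

Check ¬ack → ○ack at each position in order: 0 ✓, 1 ✓, 2 ✓.
At position 3 the labels are {rst} and the next position 4 has {}, so ¬ack → ○ack is false there. This is the first violation.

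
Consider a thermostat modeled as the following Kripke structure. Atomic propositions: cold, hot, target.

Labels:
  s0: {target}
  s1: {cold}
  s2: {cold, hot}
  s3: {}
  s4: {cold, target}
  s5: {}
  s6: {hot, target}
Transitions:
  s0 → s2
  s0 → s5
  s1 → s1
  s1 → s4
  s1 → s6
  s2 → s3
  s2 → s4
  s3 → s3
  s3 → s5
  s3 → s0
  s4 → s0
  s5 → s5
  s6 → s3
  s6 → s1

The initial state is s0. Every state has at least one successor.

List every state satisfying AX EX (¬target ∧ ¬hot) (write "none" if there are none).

{s0, s3, s4, s5, s6}

States satisfying EX (¬target ∧ ¬hot): {s0, s1, s2, s3, s5, s6}.
States satisfying AX EX (¬target ∧ ¬hot): {s0, s3, s4, s5, s6}.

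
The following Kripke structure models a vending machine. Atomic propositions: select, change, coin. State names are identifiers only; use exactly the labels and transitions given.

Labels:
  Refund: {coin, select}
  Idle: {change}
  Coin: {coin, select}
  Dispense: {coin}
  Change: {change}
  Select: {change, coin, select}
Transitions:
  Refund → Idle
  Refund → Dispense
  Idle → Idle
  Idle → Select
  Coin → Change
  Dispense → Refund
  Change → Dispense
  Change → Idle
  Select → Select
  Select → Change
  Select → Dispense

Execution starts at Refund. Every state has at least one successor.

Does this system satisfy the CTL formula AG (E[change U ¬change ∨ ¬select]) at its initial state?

Holds

States satisfying E[change U ¬change ∨ ¬select]: {Refund, Idle, Coin, Dispense, Change, Select}.
States satisfying AG (E[change U ¬change ∨ ¬select]): {Refund, Idle, Coin, Dispense, Change, Select}.
Every state reachable from Refund satisfies E[change U ¬change ∨ ¬select].
Refund ∈ Sat(AG (E[change U ¬change ∨ ¬select])).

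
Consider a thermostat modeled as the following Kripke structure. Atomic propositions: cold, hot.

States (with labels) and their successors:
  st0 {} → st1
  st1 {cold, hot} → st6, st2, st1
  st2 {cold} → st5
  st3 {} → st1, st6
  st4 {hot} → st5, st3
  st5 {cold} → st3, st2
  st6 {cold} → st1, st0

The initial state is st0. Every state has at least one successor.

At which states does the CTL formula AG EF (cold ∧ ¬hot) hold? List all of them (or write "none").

States satisfying EF (cold ∧ ¬hot): {st0, st1, st2, st3, st4, st5, st6}.
States satisfying AG EF (cold ∧ ¬hot): {st0, st1, st2, st3, st4, st5, st6}.

{st0, st1, st2, st3, st4, st5, st6}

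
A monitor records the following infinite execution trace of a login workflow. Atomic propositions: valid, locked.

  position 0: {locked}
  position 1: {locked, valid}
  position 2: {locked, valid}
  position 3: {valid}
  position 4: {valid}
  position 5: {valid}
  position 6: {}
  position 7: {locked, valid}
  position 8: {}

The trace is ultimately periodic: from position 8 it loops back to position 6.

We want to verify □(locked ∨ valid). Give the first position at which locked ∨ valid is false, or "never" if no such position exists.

6

Check locked ∨ valid at each position in order: 0 ✓, 1 ✓, 2 ✓, 3 ✓, 4 ✓, 5 ✓.
At position 6 the labels are {}, so locked ∨ valid is false there. This is the first violation.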